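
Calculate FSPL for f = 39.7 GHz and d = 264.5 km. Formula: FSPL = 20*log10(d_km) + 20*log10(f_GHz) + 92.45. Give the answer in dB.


20*log10(264.5) = 48.45
20*log10(39.7) = 31.98
FSPL = 172.9 dB

172.9 dB


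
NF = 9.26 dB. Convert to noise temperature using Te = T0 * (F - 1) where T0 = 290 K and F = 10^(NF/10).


NF_lin = 10^(9.26/10) = 8.433348
Te = 290 * (8.433348 - 1) = 2155.7 K

2155.7 K


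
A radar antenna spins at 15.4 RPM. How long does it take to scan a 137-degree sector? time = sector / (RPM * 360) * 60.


t = 137 / (15.4 * 360) * 60 = 1.48 s

1.48 s


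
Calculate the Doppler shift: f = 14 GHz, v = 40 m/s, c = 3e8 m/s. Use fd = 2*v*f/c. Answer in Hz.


fd = 2 * 40 * 14000000000.0 / 3e8 = 3733.3 Hz

3733.3 Hz


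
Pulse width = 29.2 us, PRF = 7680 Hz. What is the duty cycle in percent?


DC = 29.2e-6 * 7680 * 100 = 22.43%

22.43%


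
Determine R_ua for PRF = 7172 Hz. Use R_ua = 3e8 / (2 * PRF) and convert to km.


R_ua = 3e8 / (2 * 7172) = 20914.7 m = 20.9 km

20.9 km


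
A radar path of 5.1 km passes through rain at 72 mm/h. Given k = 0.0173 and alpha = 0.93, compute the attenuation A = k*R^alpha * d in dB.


gamma = 0.0173 * 72^0.93 = 0.923348 dB/km
A = 0.923348 * 5.1 = 4.71 dB

4.71 dB


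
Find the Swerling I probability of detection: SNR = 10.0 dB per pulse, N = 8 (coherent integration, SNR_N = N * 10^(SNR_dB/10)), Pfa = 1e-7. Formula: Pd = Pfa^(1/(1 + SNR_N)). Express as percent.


SNR_lin = 10^(10.0/10) = 10.0
SNR_N = 8 * 10.0 = 80.0
1/(1 + SNR_N) = 1/81.0 = 0.0123457
Pd = (1e-7)^0.0123457 = 0.81956
Pd = 82.0%

82.0%


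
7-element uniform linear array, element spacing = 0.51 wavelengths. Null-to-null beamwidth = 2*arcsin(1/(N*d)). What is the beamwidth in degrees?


1/(N*d) = 1/(7*0.51) = 0.280112
BW = 2*arcsin(0.280112) = 32.5 degrees

32.5 degrees


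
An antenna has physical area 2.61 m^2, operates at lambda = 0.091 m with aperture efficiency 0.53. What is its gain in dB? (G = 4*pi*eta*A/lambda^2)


G_linear = 4*pi*0.53*2.61/0.091^2 = 2099.15
G_dB = 10*log10(2099.15) = 33.2 dB

33.2 dB


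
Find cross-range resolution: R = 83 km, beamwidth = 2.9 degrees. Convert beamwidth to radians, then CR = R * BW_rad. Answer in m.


BW_rad = 0.050614548
CR = 83000 * 0.050614548 = 4201.0 m

4201.0 m


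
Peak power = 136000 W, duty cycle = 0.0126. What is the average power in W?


P_avg = 136000 * 0.0126 = 1713.6 W

1713.6 W


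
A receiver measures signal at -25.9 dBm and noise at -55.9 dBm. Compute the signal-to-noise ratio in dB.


SNR = -25.9 - (-55.9) = 30.0 dB

30.0 dB


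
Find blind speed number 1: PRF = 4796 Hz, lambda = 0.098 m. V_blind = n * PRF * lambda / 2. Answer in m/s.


V_blind = 1 * 4796 * 0.098 / 2 = 235.0 m/s

235.0 m/s


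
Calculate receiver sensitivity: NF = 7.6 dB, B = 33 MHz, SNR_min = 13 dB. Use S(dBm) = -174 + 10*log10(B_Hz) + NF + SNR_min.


10*log10(33000000.0) = 75.19
S = -174 + 75.19 + 7.6 + 13 = -78.2 dBm

-78.2 dBm


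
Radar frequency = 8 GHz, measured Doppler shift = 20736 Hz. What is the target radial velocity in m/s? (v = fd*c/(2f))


v = 20736 * 3e8 / (2 * 8000000000.0) = 388.8 m/s

388.8 m/s


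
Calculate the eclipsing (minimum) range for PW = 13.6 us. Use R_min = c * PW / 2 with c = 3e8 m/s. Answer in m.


R_min = 3e8 * 13.6e-6 / 2 = 2040.0 m

2040.0 m


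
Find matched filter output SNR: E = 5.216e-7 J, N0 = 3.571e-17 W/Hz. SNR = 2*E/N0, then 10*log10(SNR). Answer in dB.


SNR_lin = 2 * 5.216e-7 / 3.571e-17 = 2.921e10
SNR_dB = 10*log10(2.921e10) = 104.7 dB

104.7 dB


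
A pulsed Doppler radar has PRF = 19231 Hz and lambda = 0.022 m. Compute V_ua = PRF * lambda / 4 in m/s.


V_ua = 19231 * 0.022 / 4 = 105.8 m/s

105.8 m/s


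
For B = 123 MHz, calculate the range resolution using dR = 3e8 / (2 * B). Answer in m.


dR = 3e8 / (2 * 123000000.0) = 1.22 m

1.22 m


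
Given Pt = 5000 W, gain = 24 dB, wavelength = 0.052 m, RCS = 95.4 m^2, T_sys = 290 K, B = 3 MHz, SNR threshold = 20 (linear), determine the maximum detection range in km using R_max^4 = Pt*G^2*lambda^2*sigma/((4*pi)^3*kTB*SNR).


G_lin = 10^(24/10) = 251.188643
R^4 = 5000 * 251.188643^2 * 0.052^2 * 95.4 / ((4*pi)^3 * 1.38e-23 * 290 * 3000000.0 * 20)
R^4 = 1.70792e17 m^4
R_max = (1.70792e17)^(1/4) = 20329.0 m = 20.3 km

20.3 km


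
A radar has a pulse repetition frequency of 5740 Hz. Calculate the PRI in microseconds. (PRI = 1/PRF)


PRI = 1/5740 = 0.000174216 s = 174.2 us

174.2 us


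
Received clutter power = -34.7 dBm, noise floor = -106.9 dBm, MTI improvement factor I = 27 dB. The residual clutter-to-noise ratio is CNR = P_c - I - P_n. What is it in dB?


CNR = -34.7 - 27 - (-106.9) = 45.2 dB

45.2 dB


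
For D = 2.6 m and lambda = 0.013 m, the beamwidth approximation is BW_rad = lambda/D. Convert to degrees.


BW_rad = 0.013 / 2.6 = 0.005
BW_deg = 0.29 degrees

0.29 degrees


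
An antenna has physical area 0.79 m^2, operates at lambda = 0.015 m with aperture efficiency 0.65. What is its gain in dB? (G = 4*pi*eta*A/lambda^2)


G_linear = 4*pi*0.65*0.79/0.015^2 = 28679.25
G_dB = 10*log10(28679.25) = 44.6 dB

44.6 dB


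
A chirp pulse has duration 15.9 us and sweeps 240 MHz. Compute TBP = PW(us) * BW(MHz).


TBP = 15.9 * 240 = 3816.0

3816.0


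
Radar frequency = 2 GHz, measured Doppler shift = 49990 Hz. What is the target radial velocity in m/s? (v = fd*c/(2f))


v = 49990 * 3e8 / (2 * 2000000000.0) = 3749.3 m/s

3749.3 m/s


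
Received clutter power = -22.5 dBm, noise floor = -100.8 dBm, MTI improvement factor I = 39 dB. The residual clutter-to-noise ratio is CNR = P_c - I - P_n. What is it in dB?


CNR = -22.5 - 39 - (-100.8) = 39.3 dB

39.3 dB


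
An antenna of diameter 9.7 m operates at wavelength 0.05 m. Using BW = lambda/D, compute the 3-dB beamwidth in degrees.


BW_rad = 0.05 / 9.7 = 0.005155
BW_deg = 0.3 degrees

0.3 degrees


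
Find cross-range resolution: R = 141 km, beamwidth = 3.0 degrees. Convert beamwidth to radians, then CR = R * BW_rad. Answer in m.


BW_rad = 0.052359878
CR = 141000 * 0.052359878 = 7382.7 m

7382.7 m


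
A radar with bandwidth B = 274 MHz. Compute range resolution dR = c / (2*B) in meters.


dR = 3e8 / (2 * 274000000.0) = 0.55 m

0.55 m


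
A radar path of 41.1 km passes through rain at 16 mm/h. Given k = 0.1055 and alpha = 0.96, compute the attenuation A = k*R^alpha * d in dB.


gamma = 0.1055 * 16^0.96 = 1.510802 dB/km
A = 1.510802 * 41.1 = 62.09 dB

62.09 dB


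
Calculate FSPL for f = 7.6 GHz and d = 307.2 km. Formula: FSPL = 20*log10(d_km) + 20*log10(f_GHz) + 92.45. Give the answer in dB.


20*log10(307.2) = 49.75
20*log10(7.6) = 17.62
FSPL = 159.8 dB

159.8 dB


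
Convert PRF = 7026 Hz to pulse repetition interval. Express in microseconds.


PRI = 1/7026 = 0.0001423285 s = 142.3 us

142.3 us


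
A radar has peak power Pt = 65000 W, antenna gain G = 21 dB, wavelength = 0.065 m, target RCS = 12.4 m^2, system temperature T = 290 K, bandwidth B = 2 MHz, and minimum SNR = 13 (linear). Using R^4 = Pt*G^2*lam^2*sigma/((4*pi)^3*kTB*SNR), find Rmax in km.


G_lin = 10^(21/10) = 125.892541
R^4 = 65000 * 125.892541^2 * 0.065^2 * 12.4 / ((4*pi)^3 * 1.38e-23 * 290 * 2000000.0 * 13)
R^4 = 2.61386e17 m^4
R_max = (2.61386e17)^(1/4) = 22611.0 m = 22.6 km

22.6 km


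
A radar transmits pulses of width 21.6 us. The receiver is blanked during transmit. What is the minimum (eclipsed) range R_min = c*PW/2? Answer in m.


R_min = 3e8 * 21.6e-6 / 2 = 3240.0 m

3240.0 m


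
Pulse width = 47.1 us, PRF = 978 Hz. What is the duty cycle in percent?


DC = 47.1e-6 * 978 * 100 = 4.61%

4.61%


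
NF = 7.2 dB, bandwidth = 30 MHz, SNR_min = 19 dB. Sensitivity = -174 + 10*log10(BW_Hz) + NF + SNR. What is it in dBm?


10*log10(30000000.0) = 74.77
S = -174 + 74.77 + 7.2 + 19 = -73.0 dBm

-73.0 dBm


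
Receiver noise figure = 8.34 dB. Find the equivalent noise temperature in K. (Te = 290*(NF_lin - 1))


NF_lin = 10^(8.34/10) = 6.823387
Te = 290 * (6.823387 - 1) = 1688.8 K

1688.8 K


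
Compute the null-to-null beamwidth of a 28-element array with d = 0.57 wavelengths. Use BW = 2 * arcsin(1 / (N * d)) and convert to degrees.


1/(N*d) = 1/(28*0.57) = 0.062657
BW = 2*arcsin(0.062657) = 7.2 degrees

7.2 degrees


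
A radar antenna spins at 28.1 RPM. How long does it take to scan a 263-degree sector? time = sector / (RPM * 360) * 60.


t = 263 / (28.1 * 360) * 60 = 1.56 s

1.56 s


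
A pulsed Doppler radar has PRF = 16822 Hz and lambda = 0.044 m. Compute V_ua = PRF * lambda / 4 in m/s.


V_ua = 16822 * 0.044 / 4 = 185.0 m/s

185.0 m/s


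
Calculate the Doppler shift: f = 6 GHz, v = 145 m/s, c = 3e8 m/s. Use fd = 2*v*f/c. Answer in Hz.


fd = 2 * 145 * 6000000000.0 / 3e8 = 5800.0 Hz

5800.0 Hz


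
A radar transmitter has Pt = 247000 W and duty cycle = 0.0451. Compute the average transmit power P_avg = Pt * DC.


P_avg = 247000 * 0.0451 = 11139.7 W

11139.7 W


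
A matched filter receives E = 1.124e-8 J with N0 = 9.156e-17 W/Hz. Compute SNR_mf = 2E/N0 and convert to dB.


SNR_lin = 2 * 1.124e-8 / 9.156e-17 = 2.455e8
SNR_dB = 10*log10(2.455e8) = 83.9 dB

83.9 dB


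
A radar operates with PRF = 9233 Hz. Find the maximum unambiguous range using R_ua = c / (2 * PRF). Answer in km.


R_ua = 3e8 / (2 * 9233) = 16246.1 m = 16.2 km

16.2 km


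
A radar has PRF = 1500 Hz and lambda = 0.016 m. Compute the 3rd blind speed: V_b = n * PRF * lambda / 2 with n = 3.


V_blind = 3 * 1500 * 0.016 / 2 = 36.0 m/s

36.0 m/s


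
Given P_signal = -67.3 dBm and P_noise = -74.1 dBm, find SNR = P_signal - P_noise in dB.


SNR = -67.3 - (-74.1) = 6.8 dB

6.8 dB


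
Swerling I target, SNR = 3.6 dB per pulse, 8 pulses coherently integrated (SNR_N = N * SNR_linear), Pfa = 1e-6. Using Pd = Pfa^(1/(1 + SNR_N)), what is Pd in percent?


SNR_lin = 10^(3.6/10) = 2.29087
SNR_N = 8 * 2.29087 = 18.32696
1/(1 + SNR_N) = 1/19.32696 = 0.0517412
Pd = (1e-6)^0.0517412 = 0.48927
Pd = 48.9%

48.9%


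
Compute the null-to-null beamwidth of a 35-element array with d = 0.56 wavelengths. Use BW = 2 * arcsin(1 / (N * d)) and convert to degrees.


1/(N*d) = 1/(35*0.56) = 0.05102
BW = 2*arcsin(0.05102) = 5.8 degrees

5.8 degrees


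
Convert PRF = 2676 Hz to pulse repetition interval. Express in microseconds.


PRI = 1/2676 = 0.0003736921 s = 373.7 us

373.7 us


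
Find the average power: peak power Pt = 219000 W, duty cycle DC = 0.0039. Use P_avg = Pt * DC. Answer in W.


P_avg = 219000 * 0.0039 = 854.1 W

854.1 W


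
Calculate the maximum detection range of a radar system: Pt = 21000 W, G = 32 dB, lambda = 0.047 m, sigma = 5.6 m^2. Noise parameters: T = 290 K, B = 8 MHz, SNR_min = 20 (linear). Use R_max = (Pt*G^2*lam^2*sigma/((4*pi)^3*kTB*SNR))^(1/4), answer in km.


G_lin = 10^(32/10) = 1584.893192
R^4 = 21000 * 1584.893192^2 * 0.047^2 * 5.6 / ((4*pi)^3 * 1.38e-23 * 290 * 8000000.0 * 20)
R^4 = 5.13542e17 m^4
R_max = (5.13542e17)^(1/4) = 26769.7 m = 26.8 km

26.8 km


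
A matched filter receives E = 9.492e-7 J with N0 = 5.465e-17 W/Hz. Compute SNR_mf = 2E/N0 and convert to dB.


SNR_lin = 2 * 9.492e-7 / 5.465e-17 = 3.474e10
SNR_dB = 10*log10(3.474e10) = 105.4 dB

105.4 dB


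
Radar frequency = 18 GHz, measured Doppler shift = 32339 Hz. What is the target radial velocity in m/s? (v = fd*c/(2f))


v = 32339 * 3e8 / (2 * 18000000000.0) = 269.5 m/s

269.5 m/s


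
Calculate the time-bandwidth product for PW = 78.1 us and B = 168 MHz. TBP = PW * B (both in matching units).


TBP = 78.1 * 168 = 13120.8

13120.8


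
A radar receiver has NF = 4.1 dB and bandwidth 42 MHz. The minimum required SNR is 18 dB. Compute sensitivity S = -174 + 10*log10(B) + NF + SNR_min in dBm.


10*log10(42000000.0) = 76.23
S = -174 + 76.23 + 4.1 + 18 = -75.7 dBm

-75.7 dBm


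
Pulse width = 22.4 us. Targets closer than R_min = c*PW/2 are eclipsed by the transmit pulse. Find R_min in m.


R_min = 3e8 * 22.4e-6 / 2 = 3360.0 m

3360.0 m


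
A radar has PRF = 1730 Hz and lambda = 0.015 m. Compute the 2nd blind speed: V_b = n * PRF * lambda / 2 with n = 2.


V_blind = 2 * 1730 * 0.015 / 2 = 26.0 m/s

26.0 m/s


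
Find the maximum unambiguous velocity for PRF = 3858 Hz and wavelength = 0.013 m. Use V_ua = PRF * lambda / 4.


V_ua = 3858 * 0.013 / 4 = 12.5 m/s

12.5 m/s


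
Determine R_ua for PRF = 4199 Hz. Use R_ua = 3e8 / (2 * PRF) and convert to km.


R_ua = 3e8 / (2 * 4199) = 35722.8 m = 35.7 km

35.7 km


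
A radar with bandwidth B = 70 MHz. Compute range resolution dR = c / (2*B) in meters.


dR = 3e8 / (2 * 70000000.0) = 2.14 m

2.14 m


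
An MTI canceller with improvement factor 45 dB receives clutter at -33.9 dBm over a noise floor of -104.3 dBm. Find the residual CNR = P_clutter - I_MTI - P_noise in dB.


CNR = -33.9 - 45 - (-104.3) = 25.4 dB

25.4 dB


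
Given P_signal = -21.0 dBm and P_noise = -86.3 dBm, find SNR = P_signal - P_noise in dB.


SNR = -21.0 - (-86.3) = 65.3 dB

65.3 dB


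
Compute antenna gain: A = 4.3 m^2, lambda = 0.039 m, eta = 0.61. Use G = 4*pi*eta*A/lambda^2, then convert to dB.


G_linear = 4*pi*0.61*4.3/0.039^2 = 21671.0
G_dB = 10*log10(21671.0) = 43.4 dB

43.4 dB


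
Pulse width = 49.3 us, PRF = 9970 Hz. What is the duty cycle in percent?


DC = 49.3e-6 * 9970 * 100 = 49.15%

49.15%


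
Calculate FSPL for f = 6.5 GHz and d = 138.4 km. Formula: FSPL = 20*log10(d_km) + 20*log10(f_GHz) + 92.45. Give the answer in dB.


20*log10(138.4) = 42.82
20*log10(6.5) = 16.26
FSPL = 151.5 dB

151.5 dB


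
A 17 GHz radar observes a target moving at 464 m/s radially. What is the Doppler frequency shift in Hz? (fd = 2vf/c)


fd = 2 * 464 * 17000000000.0 / 3e8 = 52586.7 Hz

52586.7 Hz


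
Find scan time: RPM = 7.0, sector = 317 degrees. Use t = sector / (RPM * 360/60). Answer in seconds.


t = 317 / (7.0 * 360) * 60 = 7.55 s

7.55 s


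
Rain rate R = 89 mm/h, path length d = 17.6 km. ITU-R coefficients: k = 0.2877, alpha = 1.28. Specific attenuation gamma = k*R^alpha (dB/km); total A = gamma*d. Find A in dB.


gamma = 0.2877 * 89^1.28 = 89.98271 dB/km
A = 89.98271 * 17.6 = 1583.7 dB

1583.7 dB


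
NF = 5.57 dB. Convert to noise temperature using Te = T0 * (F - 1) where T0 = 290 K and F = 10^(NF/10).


NF_lin = 10^(5.57/10) = 3.605786
Te = 290 * (3.605786 - 1) = 755.7 K

755.7 K


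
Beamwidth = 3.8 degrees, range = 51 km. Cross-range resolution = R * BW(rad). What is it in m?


BW_rad = 0.066322512
CR = 51000 * 0.066322512 = 3382.4 m

3382.4 m


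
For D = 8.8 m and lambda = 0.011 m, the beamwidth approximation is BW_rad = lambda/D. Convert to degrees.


BW_rad = 0.011 / 8.8 = 0.00125
BW_deg = 0.07 degrees

0.07 degrees


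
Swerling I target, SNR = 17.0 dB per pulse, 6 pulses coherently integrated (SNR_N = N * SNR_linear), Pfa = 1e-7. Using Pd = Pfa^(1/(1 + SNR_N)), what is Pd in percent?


SNR_lin = 10^(17.0/10) = 50.11872
SNR_N = 6 * 50.11872 = 300.71232
1/(1 + SNR_N) = 1/301.71232 = 0.0033144
Pd = (1e-7)^0.0033144 = 0.94798
Pd = 94.8%

94.8%


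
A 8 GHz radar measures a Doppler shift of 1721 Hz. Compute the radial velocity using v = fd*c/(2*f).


v = 1721 * 3e8 / (2 * 8000000000.0) = 32.3 m/s

32.3 m/s


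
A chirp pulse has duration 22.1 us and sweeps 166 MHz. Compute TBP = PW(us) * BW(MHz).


TBP = 22.1 * 166 = 3668.6

3668.6


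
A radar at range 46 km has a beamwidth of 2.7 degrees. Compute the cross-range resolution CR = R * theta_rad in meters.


BW_rad = 0.04712389
CR = 46000 * 0.04712389 = 2167.7 m

2167.7 m


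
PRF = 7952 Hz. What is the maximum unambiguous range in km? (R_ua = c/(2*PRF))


R_ua = 3e8 / (2 * 7952) = 18863.2 m = 18.9 km

18.9 km


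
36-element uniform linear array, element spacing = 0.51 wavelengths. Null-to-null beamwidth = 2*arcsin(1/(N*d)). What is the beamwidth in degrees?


1/(N*d) = 1/(36*0.51) = 0.054466
BW = 2*arcsin(0.054466) = 6.2 degrees

6.2 degrees


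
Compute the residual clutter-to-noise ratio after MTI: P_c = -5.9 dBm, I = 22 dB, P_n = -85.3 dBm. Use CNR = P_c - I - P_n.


CNR = -5.9 - 22 - (-85.3) = 57.4 dB

57.4 dB


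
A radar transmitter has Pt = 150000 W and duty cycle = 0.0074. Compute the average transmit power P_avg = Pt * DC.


P_avg = 150000 * 0.0074 = 1110.0 W

1110.0 W


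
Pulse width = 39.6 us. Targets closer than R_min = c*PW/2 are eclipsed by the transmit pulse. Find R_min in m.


R_min = 3e8 * 39.6e-6 / 2 = 5940.0 m

5940.0 m


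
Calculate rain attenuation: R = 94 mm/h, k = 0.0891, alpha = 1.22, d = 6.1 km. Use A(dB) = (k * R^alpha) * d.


gamma = 0.0891 * 94^1.22 = 22.755883 dB/km
A = 22.755883 * 6.1 = 138.81 dB

138.81 dB


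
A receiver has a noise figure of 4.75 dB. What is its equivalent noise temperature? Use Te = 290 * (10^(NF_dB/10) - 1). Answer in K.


NF_lin = 10^(4.75/10) = 2.985383
Te = 290 * (2.985383 - 1) = 575.8 K

575.8 K


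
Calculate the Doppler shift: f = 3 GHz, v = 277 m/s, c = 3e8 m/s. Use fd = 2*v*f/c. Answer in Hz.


fd = 2 * 277 * 3000000000.0 / 3e8 = 5540.0 Hz

5540.0 Hz


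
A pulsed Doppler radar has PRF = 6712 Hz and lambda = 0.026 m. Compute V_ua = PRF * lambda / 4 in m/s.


V_ua = 6712 * 0.026 / 4 = 43.6 m/s

43.6 m/s


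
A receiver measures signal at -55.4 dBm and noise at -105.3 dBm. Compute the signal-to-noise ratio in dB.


SNR = -55.4 - (-105.3) = 49.9 dB

49.9 dB


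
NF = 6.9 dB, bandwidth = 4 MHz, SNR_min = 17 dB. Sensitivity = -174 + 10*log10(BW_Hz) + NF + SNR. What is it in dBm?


10*log10(4000000.0) = 66.02
S = -174 + 66.02 + 6.9 + 17 = -84.1 dBm

-84.1 dBm


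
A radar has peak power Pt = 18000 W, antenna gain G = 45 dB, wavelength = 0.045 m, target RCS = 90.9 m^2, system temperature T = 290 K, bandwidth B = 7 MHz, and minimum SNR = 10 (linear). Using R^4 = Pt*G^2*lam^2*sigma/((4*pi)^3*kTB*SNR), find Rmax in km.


G_lin = 10^(45/10) = 31622.776602
R^4 = 18000 * 31622.776602^2 * 0.045^2 * 90.9 / ((4*pi)^3 * 1.38e-23 * 290 * 7000000.0 * 10)
R^4 = 5.96014e21 m^4
R_max = (5.96014e21)^(1/4) = 277852.4 m = 277.9 km

277.9 km


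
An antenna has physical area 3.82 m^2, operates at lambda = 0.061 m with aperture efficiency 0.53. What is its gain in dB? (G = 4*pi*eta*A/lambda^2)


G_linear = 4*pi*0.53*3.82/0.061^2 = 6837.38
G_dB = 10*log10(6837.38) = 38.3 dB

38.3 dB


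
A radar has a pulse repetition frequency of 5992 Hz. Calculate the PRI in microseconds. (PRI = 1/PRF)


PRI = 1/5992 = 0.0001668892 s = 166.9 us

166.9 us


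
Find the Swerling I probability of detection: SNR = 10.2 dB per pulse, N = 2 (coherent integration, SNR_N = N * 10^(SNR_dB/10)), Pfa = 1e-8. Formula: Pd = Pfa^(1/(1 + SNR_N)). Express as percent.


SNR_lin = 10^(10.2/10) = 10.47129
SNR_N = 2 * 10.47129 = 20.94258
1/(1 + SNR_N) = 1/21.94258 = 0.0455735
Pd = (1e-8)^0.0455735 = 0.43193
Pd = 43.2%

43.2%


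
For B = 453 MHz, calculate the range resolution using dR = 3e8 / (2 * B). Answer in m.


dR = 3e8 / (2 * 453000000.0) = 0.33 m

0.33 m


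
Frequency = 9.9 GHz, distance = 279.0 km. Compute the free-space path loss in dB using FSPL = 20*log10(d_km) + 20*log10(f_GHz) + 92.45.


20*log10(279.0) = 48.91
20*log10(9.9) = 19.91
FSPL = 161.3 dB

161.3 dB


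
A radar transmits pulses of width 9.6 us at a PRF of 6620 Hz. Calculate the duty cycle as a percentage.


DC = 9.6e-6 * 6620 * 100 = 6.36%

6.36%


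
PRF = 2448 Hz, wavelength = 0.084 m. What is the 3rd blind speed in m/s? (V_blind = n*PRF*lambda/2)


V_blind = 3 * 2448 * 0.084 / 2 = 308.4 m/s

308.4 m/s


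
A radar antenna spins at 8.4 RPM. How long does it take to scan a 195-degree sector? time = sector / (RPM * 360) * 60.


t = 195 / (8.4 * 360) * 60 = 3.87 s

3.87 s


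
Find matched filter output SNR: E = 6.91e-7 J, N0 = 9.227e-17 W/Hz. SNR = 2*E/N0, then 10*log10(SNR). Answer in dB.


SNR_lin = 2 * 6.91e-7 / 9.227e-17 = 1.498e10
SNR_dB = 10*log10(1.498e10) = 101.8 dB

101.8 dB


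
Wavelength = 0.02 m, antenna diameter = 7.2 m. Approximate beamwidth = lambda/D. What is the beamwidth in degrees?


BW_rad = 0.02 / 7.2 = 0.002778
BW_deg = 0.16 degrees

0.16 degrees


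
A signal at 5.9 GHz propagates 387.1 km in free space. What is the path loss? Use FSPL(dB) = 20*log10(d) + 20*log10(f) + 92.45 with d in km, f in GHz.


20*log10(387.1) = 51.76
20*log10(5.9) = 15.42
FSPL = 159.6 dB

159.6 dB


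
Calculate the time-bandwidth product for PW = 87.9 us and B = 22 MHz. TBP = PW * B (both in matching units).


TBP = 87.9 * 22 = 1933.8

1933.8


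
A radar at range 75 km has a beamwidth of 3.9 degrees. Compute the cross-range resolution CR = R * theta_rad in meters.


BW_rad = 0.068067841
CR = 75000 * 0.068067841 = 5105.1 m

5105.1 m


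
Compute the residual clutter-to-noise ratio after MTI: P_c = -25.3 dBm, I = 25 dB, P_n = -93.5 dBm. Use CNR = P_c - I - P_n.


CNR = -25.3 - 25 - (-93.5) = 43.2 dB

43.2 dB


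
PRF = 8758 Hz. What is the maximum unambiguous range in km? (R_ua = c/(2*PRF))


R_ua = 3e8 / (2 * 8758) = 17127.2 m = 17.1 km

17.1 km


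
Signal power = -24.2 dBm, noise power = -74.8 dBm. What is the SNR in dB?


SNR = -24.2 - (-74.8) = 50.6 dB

50.6 dB


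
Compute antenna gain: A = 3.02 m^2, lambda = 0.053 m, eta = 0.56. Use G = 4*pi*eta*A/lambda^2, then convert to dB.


G_linear = 4*pi*0.56*3.02/0.053^2 = 7565.77
G_dB = 10*log10(7565.77) = 38.8 dB

38.8 dB


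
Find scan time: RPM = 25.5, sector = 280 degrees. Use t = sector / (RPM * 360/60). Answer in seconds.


t = 280 / (25.5 * 360) * 60 = 1.83 s

1.83 s


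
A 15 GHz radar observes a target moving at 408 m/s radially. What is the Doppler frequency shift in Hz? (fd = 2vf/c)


fd = 2 * 408 * 15000000000.0 / 3e8 = 40800.0 Hz

40800.0 Hz


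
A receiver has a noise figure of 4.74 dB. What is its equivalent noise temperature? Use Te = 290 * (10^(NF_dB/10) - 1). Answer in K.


NF_lin = 10^(4.74/10) = 2.978516
Te = 290 * (2.978516 - 1) = 573.8 K

573.8 K


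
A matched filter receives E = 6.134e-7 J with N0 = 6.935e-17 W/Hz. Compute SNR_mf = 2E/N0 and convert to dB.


SNR_lin = 2 * 6.134e-7 / 6.935e-17 = 1.769e10
SNR_dB = 10*log10(1.769e10) = 102.5 dB

102.5 dB


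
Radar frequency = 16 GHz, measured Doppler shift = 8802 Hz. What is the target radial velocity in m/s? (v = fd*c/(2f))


v = 8802 * 3e8 / (2 * 16000000000.0) = 82.5 m/s

82.5 m/s


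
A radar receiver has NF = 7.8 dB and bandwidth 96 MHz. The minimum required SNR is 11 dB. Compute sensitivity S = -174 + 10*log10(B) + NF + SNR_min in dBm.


10*log10(96000000.0) = 79.82
S = -174 + 79.82 + 7.8 + 11 = -75.4 dBm

-75.4 dBm


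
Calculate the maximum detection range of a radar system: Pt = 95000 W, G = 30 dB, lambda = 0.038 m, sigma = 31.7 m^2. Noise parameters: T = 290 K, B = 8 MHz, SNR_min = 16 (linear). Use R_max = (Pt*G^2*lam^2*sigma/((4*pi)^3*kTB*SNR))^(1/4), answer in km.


G_lin = 10^(30/10) = 1000.0
R^4 = 95000 * 1000.0^2 * 0.038^2 * 31.7 / ((4*pi)^3 * 1.38e-23 * 290 * 8000000.0 * 16)
R^4 = 4.27793e18 m^4
R_max = (4.27793e18)^(1/4) = 45478.7 m = 45.5 km

45.5 km


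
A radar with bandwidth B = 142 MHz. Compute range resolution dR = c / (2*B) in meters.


dR = 3e8 / (2 * 142000000.0) = 1.06 m

1.06 m


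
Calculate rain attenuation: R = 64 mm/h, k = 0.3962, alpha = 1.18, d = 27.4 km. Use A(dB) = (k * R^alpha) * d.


gamma = 0.3962 * 64^1.18 = 53.60519 dB/km
A = 53.60519 * 27.4 = 1468.78 dB

1468.78 dB


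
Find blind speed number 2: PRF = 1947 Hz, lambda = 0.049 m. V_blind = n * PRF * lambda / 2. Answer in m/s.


V_blind = 2 * 1947 * 0.049 / 2 = 95.4 m/s

95.4 m/s


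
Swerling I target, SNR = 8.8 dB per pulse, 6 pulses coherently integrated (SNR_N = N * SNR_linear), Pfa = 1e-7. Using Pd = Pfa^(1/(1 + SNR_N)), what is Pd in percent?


SNR_lin = 10^(8.8/10) = 7.58578
SNR_N = 6 * 7.58578 = 45.51468
1/(1 + SNR_N) = 1/46.51468 = 0.0214986
Pd = (1e-7)^0.0214986 = 0.70715
Pd = 70.7%

70.7%


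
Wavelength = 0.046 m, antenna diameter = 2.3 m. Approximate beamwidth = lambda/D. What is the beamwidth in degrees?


BW_rad = 0.046 / 2.3 = 0.02
BW_deg = 1.15 degrees

1.15 degrees


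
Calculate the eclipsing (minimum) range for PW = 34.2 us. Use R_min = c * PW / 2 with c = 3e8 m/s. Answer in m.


R_min = 3e8 * 34.2e-6 / 2 = 5130.0 m

5130.0 m


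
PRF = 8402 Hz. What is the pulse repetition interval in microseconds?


PRI = 1/8402 = 0.0001190193 s = 119.0 us

119.0 us


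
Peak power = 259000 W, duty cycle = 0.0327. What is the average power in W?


P_avg = 259000 * 0.0327 = 8469.3 W

8469.3 W


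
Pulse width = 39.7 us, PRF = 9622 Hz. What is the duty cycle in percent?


DC = 39.7e-6 * 9622 * 100 = 38.2%

38.2%


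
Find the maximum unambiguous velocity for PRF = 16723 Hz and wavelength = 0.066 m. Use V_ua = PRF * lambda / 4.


V_ua = 16723 * 0.066 / 4 = 275.9 m/s

275.9 m/s


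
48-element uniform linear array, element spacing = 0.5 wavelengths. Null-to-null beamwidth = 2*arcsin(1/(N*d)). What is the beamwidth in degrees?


1/(N*d) = 1/(48*0.5) = 0.041667
BW = 2*arcsin(0.041667) = 4.8 degrees

4.8 degrees


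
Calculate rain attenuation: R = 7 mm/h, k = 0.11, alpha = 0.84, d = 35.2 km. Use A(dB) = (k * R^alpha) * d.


gamma = 0.11 * 7^0.84 = 0.563995 dB/km
A = 0.563995 * 35.2 = 19.85 dB

19.85 dB


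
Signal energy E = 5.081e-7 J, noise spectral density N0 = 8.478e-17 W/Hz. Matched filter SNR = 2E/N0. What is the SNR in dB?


SNR_lin = 2 * 5.081e-7 / 8.478e-17 = 1.199e10
SNR_dB = 10*log10(1.199e10) = 100.8 dB

100.8 dB


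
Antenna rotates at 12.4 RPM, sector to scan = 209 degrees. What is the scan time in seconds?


t = 209 / (12.4 * 360) * 60 = 2.81 s

2.81 s


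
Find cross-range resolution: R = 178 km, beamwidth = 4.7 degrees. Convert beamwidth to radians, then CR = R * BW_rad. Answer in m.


BW_rad = 0.082030475
CR = 178000 * 0.082030475 = 14601.4 m

14601.4 m


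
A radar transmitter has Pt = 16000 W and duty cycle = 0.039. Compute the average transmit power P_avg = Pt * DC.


P_avg = 16000 * 0.039 = 624.0 W

624.0 W


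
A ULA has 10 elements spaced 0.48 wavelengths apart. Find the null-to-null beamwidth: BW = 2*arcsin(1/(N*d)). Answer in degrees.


1/(N*d) = 1/(10*0.48) = 0.208333
BW = 2*arcsin(0.208333) = 24.0 degrees

24.0 degrees


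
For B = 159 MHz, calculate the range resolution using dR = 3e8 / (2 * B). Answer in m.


dR = 3e8 / (2 * 159000000.0) = 0.94 m

0.94 m


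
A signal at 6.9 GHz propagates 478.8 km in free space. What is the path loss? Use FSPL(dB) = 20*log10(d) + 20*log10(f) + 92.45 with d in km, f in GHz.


20*log10(478.8) = 53.6
20*log10(6.9) = 16.78
FSPL = 162.8 dB

162.8 dB


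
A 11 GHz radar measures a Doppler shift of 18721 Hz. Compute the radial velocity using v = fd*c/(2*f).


v = 18721 * 3e8 / (2 * 11000000000.0) = 255.3 m/s

255.3 m/s


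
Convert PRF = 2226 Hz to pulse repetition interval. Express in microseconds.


PRI = 1/2226 = 0.0004492363 s = 449.2 us

449.2 us


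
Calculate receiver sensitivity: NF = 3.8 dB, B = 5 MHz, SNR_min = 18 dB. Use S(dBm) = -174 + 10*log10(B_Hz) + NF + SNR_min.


10*log10(5000000.0) = 66.99
S = -174 + 66.99 + 3.8 + 18 = -85.2 dBm

-85.2 dBm


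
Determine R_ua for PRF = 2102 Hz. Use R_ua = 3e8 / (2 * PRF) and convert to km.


R_ua = 3e8 / (2 * 2102) = 71360.6 m = 71.4 km

71.4 km


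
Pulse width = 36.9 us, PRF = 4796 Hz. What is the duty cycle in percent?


DC = 36.9e-6 * 4796 * 100 = 17.7%

17.7%


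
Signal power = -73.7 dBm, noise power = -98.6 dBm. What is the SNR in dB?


SNR = -73.7 - (-98.6) = 24.9 dB

24.9 dB


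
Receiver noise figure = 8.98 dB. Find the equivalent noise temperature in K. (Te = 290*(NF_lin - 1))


NF_lin = 10^(8.98/10) = 7.906786
Te = 290 * (7.906786 - 1) = 2003.0 K

2003.0 K


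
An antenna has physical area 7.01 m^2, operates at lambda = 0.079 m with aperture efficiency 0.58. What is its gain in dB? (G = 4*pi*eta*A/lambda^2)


G_linear = 4*pi*0.58*7.01/0.079^2 = 8186.56
G_dB = 10*log10(8186.56) = 39.1 dB

39.1 dB


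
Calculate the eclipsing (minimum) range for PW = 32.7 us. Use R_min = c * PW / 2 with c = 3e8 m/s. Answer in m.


R_min = 3e8 * 32.7e-6 / 2 = 4905.0 m

4905.0 m


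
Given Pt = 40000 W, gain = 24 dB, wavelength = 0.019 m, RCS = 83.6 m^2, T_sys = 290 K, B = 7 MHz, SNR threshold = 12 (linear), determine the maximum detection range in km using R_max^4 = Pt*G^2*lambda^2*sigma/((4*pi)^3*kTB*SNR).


G_lin = 10^(24/10) = 251.188643
R^4 = 40000 * 251.188643^2 * 0.019^2 * 83.6 / ((4*pi)^3 * 1.38e-23 * 290 * 7000000.0 * 12)
R^4 = 1.14179e17 m^4
R_max = (1.14179e17)^(1/4) = 18382.2 m = 18.4 km

18.4 km


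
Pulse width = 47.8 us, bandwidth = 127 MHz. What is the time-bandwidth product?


TBP = 47.8 * 127 = 6070.6

6070.6


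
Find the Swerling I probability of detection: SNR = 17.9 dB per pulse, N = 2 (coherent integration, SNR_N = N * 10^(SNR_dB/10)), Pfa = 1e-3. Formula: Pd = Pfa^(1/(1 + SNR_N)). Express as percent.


SNR_lin = 10^(17.9/10) = 61.6595
SNR_N = 2 * 61.6595 = 123.319
1/(1 + SNR_N) = 1/124.319 = 0.0080438
Pd = (1e-3)^0.0080438 = 0.94595
Pd = 94.6%

94.6%


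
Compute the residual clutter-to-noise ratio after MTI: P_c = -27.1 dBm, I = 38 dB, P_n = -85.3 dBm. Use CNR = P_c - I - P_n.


CNR = -27.1 - 38 - (-85.3) = 20.2 dB

20.2 dB


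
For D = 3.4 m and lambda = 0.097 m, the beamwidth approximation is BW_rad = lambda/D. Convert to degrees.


BW_rad = 0.097 / 3.4 = 0.028529
BW_deg = 1.63 degrees

1.63 degrees


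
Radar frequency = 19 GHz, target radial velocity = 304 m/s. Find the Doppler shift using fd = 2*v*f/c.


fd = 2 * 304 * 19000000000.0 / 3e8 = 38506.7 Hz

38506.7 Hz


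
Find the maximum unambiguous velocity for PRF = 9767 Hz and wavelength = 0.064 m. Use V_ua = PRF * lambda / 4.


V_ua = 9767 * 0.064 / 4 = 156.3 m/s

156.3 m/s


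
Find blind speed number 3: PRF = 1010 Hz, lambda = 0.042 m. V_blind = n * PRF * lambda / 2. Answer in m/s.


V_blind = 3 * 1010 * 0.042 / 2 = 63.6 m/s

63.6 m/s


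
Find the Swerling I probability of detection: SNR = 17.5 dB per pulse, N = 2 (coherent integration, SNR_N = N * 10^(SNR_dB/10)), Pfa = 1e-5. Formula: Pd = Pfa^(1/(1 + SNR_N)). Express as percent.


SNR_lin = 10^(17.5/10) = 56.23413
SNR_N = 2 * 56.23413 = 112.46826
1/(1 + SNR_N) = 1/113.46826 = 0.008813
Pd = (1e-5)^0.008813 = 0.90351
Pd = 90.4%

90.4%


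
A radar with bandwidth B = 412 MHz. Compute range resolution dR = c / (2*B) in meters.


dR = 3e8 / (2 * 412000000.0) = 0.36 m

0.36 m


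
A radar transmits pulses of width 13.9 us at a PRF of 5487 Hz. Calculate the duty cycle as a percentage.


DC = 13.9e-6 * 5487 * 100 = 7.63%

7.63%


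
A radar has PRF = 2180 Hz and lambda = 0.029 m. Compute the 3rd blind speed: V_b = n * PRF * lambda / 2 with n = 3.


V_blind = 3 * 2180 * 0.029 / 2 = 94.8 m/s

94.8 m/s


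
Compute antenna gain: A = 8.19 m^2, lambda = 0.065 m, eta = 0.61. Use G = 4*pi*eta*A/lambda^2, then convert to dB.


G_linear = 4*pi*0.61*8.19/0.065^2 = 14859.25
G_dB = 10*log10(14859.25) = 41.7 dB

41.7 dB


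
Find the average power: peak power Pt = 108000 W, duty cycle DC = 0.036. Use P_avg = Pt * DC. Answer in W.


P_avg = 108000 * 0.036 = 3888.0 W

3888.0 W


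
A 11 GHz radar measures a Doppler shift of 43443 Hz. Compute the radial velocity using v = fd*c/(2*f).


v = 43443 * 3e8 / (2 * 11000000000.0) = 592.4 m/s

592.4 m/s


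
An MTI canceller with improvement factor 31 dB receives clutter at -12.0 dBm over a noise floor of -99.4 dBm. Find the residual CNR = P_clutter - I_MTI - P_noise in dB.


CNR = -12.0 - 31 - (-99.4) = 56.4 dB

56.4 dB


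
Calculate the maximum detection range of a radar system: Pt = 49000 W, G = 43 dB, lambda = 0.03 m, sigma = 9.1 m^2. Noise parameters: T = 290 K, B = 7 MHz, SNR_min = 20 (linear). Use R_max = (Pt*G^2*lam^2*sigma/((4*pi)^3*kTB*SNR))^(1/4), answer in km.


G_lin = 10^(43/10) = 19952.62315
R^4 = 49000 * 19952.62315^2 * 0.03^2 * 9.1 / ((4*pi)^3 * 1.38e-23 * 290 * 7000000.0 * 20)
R^4 = 1.43696e20 m^4
R_max = (1.43696e20)^(1/4) = 109486.7 m = 109.5 km

109.5 km


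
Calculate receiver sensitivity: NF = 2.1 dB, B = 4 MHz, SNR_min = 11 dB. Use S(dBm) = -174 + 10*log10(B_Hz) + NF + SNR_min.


10*log10(4000000.0) = 66.02
S = -174 + 66.02 + 2.1 + 11 = -94.9 dBm

-94.9 dBm


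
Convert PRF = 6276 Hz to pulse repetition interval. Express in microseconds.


PRI = 1/6276 = 0.0001593372 s = 159.3 us

159.3 us


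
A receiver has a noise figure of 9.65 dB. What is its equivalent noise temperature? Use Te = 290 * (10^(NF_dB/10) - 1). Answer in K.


NF_lin = 10^(9.65/10) = 9.225714
Te = 290 * (9.225714 - 1) = 2385.5 K

2385.5 K


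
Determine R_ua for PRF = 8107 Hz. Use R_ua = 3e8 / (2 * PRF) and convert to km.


R_ua = 3e8 / (2 * 8107) = 18502.5 m = 18.5 km

18.5 km


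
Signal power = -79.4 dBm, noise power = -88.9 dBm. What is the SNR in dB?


SNR = -79.4 - (-88.9) = 9.5 dB

9.5 dB


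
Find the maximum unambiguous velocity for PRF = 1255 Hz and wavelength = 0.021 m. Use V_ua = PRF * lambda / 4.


V_ua = 1255 * 0.021 / 4 = 6.6 m/s

6.6 m/s


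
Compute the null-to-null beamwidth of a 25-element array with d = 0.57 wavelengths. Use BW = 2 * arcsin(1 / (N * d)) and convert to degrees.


1/(N*d) = 1/(25*0.57) = 0.070175
BW = 2*arcsin(0.070175) = 8.0 degrees

8.0 degrees


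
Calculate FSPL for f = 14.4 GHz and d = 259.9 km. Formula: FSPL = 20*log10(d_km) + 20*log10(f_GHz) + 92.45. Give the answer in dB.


20*log10(259.9) = 48.3
20*log10(14.4) = 23.17
FSPL = 163.9 dB

163.9 dB


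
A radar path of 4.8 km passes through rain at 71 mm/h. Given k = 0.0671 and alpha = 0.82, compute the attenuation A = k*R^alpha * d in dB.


gamma = 0.0671 * 71^0.82 = 2.211843 dB/km
A = 2.211843 * 4.8 = 10.62 dB

10.62 dB


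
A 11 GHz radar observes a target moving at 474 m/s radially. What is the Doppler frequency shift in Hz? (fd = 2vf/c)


fd = 2 * 474 * 11000000000.0 / 3e8 = 34760.0 Hz

34760.0 Hz


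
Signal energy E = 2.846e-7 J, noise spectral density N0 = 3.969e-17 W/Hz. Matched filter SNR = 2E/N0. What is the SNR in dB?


SNR_lin = 2 * 2.846e-7 / 3.969e-17 = 1.434e10
SNR_dB = 10*log10(1.434e10) = 101.6 dB

101.6 dB


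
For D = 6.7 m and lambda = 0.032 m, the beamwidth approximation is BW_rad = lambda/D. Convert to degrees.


BW_rad = 0.032 / 6.7 = 0.004776
BW_deg = 0.27 degrees

0.27 degrees


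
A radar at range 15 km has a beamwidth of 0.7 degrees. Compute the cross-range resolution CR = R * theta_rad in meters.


BW_rad = 0.012217305
CR = 15000 * 0.012217305 = 183.3 m

183.3 m


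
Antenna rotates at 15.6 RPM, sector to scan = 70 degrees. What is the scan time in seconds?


t = 70 / (15.6 * 360) * 60 = 0.75 s

0.75 s


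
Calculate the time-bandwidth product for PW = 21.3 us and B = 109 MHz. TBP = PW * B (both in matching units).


TBP = 21.3 * 109 = 2321.7

2321.7


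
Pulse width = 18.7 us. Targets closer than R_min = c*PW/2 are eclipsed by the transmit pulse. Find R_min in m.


R_min = 3e8 * 18.7e-6 / 2 = 2805.0 m

2805.0 m


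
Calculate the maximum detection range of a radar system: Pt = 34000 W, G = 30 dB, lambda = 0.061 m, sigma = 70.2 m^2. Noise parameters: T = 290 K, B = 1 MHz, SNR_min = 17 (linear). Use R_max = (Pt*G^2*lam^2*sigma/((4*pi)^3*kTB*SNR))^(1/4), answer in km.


G_lin = 10^(30/10) = 1000.0
R^4 = 34000 * 1000.0^2 * 0.061^2 * 70.2 / ((4*pi)^3 * 1.38e-23 * 290 * 1000000.0 * 17)
R^4 = 6.5784e19 m^4
R_max = (6.5784e19)^(1/4) = 90059.6 m = 90.1 km

90.1 km


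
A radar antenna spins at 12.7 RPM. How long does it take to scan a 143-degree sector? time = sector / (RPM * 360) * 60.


t = 143 / (12.7 * 360) * 60 = 1.88 s

1.88 s


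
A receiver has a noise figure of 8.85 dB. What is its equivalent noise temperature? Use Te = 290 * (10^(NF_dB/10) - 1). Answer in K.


NF_lin = 10^(8.85/10) = 7.673615
Te = 290 * (7.673615 - 1) = 1935.3 K

1935.3 K


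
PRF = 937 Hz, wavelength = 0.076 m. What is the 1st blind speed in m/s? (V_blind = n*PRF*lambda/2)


V_blind = 1 * 937 * 0.076 / 2 = 35.6 m/s

35.6 m/s


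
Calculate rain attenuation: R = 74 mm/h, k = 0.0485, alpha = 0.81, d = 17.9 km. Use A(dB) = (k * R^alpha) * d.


gamma = 0.0485 * 74^0.81 = 1.584234 dB/km
A = 1.584234 * 17.9 = 28.36 dB

28.36 dB


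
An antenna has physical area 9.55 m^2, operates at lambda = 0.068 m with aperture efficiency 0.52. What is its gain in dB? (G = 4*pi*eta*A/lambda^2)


G_linear = 4*pi*0.52*9.55/0.068^2 = 13495.8
G_dB = 10*log10(13495.8) = 41.3 dB

41.3 dB


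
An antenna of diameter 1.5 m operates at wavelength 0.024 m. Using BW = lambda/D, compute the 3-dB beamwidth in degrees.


BW_rad = 0.024 / 1.5 = 0.016
BW_deg = 0.92 degrees

0.92 degrees


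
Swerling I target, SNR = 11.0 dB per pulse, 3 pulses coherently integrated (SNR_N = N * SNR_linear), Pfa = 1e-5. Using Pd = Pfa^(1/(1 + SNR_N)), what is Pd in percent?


SNR_lin = 10^(11.0/10) = 12.58925
SNR_N = 3 * 12.58925 = 37.76775
1/(1 + SNR_N) = 1/38.76775 = 0.0257946
Pd = (1e-5)^0.0257946 = 0.74307
Pd = 74.3%

74.3%


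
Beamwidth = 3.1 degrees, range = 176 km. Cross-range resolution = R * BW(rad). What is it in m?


BW_rad = 0.054105207
CR = 176000 * 0.054105207 = 9522.5 m

9522.5 m


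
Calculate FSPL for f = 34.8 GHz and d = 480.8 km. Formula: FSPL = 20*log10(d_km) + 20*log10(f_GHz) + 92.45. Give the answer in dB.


20*log10(480.8) = 53.64
20*log10(34.8) = 30.83
FSPL = 176.9 dB

176.9 dB


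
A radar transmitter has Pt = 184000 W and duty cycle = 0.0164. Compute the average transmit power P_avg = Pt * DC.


P_avg = 184000 * 0.0164 = 3017.6 W

3017.6 W


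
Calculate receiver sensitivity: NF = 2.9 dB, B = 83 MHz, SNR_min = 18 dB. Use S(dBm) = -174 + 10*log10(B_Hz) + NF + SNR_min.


10*log10(83000000.0) = 79.19
S = -174 + 79.19 + 2.9 + 18 = -73.9 dBm

-73.9 dBm


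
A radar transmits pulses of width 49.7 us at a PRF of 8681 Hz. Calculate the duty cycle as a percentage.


DC = 49.7e-6 * 8681 * 100 = 43.14%

43.14%


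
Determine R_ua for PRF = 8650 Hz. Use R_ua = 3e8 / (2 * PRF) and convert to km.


R_ua = 3e8 / (2 * 8650) = 17341.0 m = 17.3 km

17.3 km


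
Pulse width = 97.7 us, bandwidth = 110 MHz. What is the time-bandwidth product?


TBP = 97.7 * 110 = 10747.0

10747.0


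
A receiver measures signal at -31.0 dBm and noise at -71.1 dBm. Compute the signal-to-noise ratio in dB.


SNR = -31.0 - (-71.1) = 40.1 dB

40.1 dB


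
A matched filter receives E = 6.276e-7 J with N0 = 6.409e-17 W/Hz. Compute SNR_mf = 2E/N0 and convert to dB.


SNR_lin = 2 * 6.276e-7 / 6.409e-17 = 1.958e10
SNR_dB = 10*log10(1.958e10) = 102.9 dB

102.9 dB


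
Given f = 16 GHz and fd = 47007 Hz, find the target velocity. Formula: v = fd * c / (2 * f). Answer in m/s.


v = 47007 * 3e8 / (2 * 16000000000.0) = 440.7 m/s

440.7 m/s


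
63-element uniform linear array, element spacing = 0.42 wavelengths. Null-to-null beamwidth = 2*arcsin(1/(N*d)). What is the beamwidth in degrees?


1/(N*d) = 1/(63*0.42) = 0.037793
BW = 2*arcsin(0.037793) = 4.3 degrees

4.3 degrees


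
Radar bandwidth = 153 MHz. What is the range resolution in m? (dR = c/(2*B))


dR = 3e8 / (2 * 153000000.0) = 0.98 m

0.98 m


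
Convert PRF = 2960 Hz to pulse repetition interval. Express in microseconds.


PRI = 1/2960 = 0.0003378378 s = 337.8 us

337.8 us
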